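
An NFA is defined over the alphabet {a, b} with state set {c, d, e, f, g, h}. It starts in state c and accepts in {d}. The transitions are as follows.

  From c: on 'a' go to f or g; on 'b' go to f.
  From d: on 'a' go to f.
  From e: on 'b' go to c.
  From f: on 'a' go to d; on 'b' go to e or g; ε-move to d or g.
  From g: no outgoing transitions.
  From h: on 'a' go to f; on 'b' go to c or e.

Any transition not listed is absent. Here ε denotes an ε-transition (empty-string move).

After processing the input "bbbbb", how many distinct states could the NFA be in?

2

Start in {c}.
Read 'b': c→{f}; union {f}; ε-closure = {d, f, g}.
Read 'b': d→∅, f→{e, g}, g→∅; now {e, g}.
Read 'b': e→{c}, g→∅; now {c}.
Read 'b': c→{f}; union {f}; ε-closure = {d, f, g}.
Read 'b': d→∅, f→{e, g}, g→∅; now {e, g}.
That set has 2 states.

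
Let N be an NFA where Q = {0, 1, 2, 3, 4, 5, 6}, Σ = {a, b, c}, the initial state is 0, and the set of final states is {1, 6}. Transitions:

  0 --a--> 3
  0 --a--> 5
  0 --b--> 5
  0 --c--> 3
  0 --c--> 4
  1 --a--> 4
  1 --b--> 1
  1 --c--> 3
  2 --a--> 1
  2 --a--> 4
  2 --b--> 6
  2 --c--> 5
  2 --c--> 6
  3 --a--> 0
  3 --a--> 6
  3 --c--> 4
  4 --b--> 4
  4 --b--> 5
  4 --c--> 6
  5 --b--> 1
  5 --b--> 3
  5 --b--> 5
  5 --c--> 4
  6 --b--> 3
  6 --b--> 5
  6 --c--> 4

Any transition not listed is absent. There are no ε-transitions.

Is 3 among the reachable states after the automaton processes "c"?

Yes

Start in {0}.
Read 'c': 0→{3, 4}; now {3, 4}.
State 3 is in {3, 4}.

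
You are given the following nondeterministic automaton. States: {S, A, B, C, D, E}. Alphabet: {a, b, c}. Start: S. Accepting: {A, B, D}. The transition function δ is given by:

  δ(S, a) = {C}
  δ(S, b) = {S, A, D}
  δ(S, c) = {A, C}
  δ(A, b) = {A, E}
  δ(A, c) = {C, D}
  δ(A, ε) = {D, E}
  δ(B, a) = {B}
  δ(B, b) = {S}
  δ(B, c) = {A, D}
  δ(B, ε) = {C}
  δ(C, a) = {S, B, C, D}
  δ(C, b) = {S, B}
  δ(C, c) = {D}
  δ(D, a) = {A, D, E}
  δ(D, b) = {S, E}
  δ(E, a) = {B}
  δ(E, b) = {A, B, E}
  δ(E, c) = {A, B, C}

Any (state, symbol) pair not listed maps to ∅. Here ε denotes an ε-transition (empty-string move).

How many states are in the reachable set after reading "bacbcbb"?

Start in {S}.
Read 'b': {S} → {S, A, D, E}.
Read 'a': {S, A, D, E} → {A, B, C, D, E}.
Read 'c': {A, B, C, D, E} → {A, B, C, D, E}.
Read 'b': {A, B, C, D, E} → {S, A, B, C, D, E}.
Read 'c': {S, A, B, C, D, E} → {A, B, C, D, E}.
Read 'b': {A, B, C, D, E} → {S, A, B, C, D, E}.
Read 'b': {S, A, B, C, D, E} → {S, A, B, C, D, E}.
That set has 6 states.

6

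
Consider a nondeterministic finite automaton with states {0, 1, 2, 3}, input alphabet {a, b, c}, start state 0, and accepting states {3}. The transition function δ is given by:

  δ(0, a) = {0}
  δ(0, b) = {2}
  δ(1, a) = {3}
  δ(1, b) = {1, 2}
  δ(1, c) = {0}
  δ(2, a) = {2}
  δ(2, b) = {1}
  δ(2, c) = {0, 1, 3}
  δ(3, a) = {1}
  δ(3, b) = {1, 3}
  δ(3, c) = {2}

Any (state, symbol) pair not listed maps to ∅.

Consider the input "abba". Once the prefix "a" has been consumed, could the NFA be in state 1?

No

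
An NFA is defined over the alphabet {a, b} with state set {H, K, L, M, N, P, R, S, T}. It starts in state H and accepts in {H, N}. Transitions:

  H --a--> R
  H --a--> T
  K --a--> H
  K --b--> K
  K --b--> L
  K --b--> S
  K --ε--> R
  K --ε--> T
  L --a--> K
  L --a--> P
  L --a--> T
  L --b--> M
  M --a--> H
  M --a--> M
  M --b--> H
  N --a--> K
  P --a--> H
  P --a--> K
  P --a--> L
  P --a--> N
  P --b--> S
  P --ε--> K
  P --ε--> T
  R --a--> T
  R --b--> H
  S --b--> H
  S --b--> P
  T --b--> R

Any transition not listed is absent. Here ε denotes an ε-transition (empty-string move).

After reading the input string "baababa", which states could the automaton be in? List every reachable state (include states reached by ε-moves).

Start in {H}.
Read 'b': H→∅; now ∅.
The set is empty and remains empty for the remaining 6 symbols.

∅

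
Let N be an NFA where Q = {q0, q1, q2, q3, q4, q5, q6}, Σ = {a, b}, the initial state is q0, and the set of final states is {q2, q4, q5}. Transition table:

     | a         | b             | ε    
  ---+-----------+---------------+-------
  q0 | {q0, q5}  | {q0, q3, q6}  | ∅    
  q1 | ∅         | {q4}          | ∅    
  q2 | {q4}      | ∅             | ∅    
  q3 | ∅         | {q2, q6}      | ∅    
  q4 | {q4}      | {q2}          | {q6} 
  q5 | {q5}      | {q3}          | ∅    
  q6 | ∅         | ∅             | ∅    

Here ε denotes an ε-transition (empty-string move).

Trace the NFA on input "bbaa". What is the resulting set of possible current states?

Start in {q0}.
Read 'b': {q0} → {q0, q3, q6}.
Read 'b': {q0, q3, q6} → {q0, q2, q3, q6}.
Read 'a': {q0, q2, q3, q6} → {q0, q4, q5, q6}.
Read 'a': {q0, q4, q5, q6} → {q0, q4, q5, q6}.

{q0, q4, q5, q6}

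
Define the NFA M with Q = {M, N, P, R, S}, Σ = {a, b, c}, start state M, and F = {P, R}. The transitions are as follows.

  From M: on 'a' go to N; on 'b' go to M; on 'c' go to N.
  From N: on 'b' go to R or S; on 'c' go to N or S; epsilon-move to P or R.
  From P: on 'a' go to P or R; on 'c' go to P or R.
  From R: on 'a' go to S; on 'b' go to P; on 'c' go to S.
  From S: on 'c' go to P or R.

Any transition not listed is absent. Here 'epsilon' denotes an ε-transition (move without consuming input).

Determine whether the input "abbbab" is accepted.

Start in {M}.
Read 'a': M→{N}; union {N}; ε-closure = {N, P, R}.
Read 'b': N→{R, S}, P→∅, R→{P}; now {P, R, S}.
Read 'b': P→∅, R→{P}, S→∅; now {P}.
Read 'b': P→∅; now ∅.
The set is empty and remains empty for the remaining 2 symbols.
The final set ∅ contains no accepting state.

No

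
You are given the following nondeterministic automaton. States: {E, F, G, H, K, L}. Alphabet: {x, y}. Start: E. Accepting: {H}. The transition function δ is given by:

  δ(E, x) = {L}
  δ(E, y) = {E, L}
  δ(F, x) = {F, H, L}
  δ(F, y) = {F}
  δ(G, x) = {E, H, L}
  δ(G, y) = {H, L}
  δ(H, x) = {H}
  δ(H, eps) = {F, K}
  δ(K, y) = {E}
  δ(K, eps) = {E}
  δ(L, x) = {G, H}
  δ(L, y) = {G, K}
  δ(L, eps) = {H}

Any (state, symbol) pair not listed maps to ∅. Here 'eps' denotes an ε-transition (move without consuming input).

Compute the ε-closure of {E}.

{E}

Begin with {E}.
No ε-moves leave this set, so the closure equals the set itself.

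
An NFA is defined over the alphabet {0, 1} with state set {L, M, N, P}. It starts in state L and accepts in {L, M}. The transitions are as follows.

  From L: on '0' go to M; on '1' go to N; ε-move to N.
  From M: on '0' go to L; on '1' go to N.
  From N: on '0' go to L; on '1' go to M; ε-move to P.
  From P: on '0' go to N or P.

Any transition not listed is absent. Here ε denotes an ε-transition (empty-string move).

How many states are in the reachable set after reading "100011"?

3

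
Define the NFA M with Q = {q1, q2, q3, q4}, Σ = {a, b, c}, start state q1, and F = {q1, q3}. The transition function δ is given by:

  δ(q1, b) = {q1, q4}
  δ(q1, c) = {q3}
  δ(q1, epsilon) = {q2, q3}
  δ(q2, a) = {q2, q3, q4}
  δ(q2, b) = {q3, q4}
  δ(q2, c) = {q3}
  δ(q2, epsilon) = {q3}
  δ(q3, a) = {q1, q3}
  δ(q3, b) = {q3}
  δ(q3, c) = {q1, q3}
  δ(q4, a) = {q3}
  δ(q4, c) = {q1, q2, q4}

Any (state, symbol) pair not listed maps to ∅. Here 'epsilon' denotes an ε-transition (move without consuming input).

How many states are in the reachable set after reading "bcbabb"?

Start: ε-closure({q1}) = {q1, q2, q3}.
Read 'b': q1→{q1, q4}, q2→{q3, q4}, q3→{q3}; union {q1, q3, q4}; ε-closure = {q1, q2, q3, q4}.
Read 'c': q1→{q3}, q2→{q3}, q3→{q1, q3}, q4→{q1, q2, q4}; now {q1, q2, q3, q4}.
Read 'b': q1→{q1, q4}, q2→{q3, q4}, q3→{q3}, q4→∅; union {q1, q3, q4}; ε-closure = {q1, q2, q3, q4}.
Read 'a': q1→∅, q2→{q2, q3, q4}, q3→{q1, q3}, q4→{q3}; now {q1, q2, q3, q4}.
Read 'b': q1→{q1, q4}, q2→{q3, q4}, q3→{q3}, q4→∅; union {q1, q3, q4}; ε-closure = {q1, q2, q3, q4}.
Read 'b': q1→{q1, q4}, q2→{q3, q4}, q3→{q3}, q4→∅; union {q1, q3, q4}; ε-closure = {q1, q2, q3, q4}.
That set has 4 states.

4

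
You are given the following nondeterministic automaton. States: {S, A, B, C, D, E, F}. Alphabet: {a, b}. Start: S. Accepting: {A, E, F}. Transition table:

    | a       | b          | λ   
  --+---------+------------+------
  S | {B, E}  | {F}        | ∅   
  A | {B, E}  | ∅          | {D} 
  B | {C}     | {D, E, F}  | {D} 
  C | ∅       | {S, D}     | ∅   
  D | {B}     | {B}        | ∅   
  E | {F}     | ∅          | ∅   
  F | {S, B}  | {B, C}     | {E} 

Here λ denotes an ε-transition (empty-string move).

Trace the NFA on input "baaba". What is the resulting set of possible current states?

{S, B, C, D, E, F}

Start in {S}.
Read 'b': S→{F}; union {F}; ε-closure = {E, F}.
Read 'a': E→{F}, F→{S, B}; union {S, B, F}; ε-closure = {S, B, D, E, F}.
Read 'a': S→{B, E}, B→{C}, D→{B}, E→{F}, F→{S, B}; union {S, B, C, E, F}; ε-closure = {S, B, C, D, E, F}.
Read 'b': S→{F}, B→{D, E, F}, C→{S, D}, D→{B}, E→∅, F→{B, C}; now {S, B, C, D, E, F}.
Read 'a': S→{B, E}, B→{C}, C→∅, D→{B}, E→{F}, F→{S, B}; union {S, B, C, E, F}; ε-closure = {S, B, C, D, E, F}.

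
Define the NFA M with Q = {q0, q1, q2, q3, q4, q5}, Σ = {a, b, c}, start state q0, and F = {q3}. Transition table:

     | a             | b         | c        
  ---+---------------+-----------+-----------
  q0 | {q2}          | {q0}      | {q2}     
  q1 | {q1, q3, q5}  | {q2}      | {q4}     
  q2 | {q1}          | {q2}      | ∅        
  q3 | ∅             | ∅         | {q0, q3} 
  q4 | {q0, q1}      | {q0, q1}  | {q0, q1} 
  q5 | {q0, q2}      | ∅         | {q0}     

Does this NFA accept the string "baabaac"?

Yes

Start in {q0}.
Read 'b': {q0} → {q0}.
Read 'a': {q0} → {q2}.
Read 'a': {q2} → {q1}.
Read 'b': {q1} → {q2}.
Read 'a': {q2} → {q1}.
Read 'a': {q1} → {q1, q3, q5}.
Read 'c': {q1, q3, q5} → {q0, q3, q4}.
The final set {q0, q3, q4} contains the accepting state q3.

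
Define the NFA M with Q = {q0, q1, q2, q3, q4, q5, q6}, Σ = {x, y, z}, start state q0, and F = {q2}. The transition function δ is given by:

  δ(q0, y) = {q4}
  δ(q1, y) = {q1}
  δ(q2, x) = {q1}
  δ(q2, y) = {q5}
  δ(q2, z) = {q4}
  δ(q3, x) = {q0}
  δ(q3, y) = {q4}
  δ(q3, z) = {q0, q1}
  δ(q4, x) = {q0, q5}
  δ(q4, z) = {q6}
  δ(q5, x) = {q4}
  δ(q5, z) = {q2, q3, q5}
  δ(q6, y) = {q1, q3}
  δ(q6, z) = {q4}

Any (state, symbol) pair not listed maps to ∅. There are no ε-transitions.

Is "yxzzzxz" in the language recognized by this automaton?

Yes

Start in {q0}.
Read 'y': q0→{q4}; now {q4}.
Read 'x': q4→{q0, q5}; now {q0, q5}.
Read 'z': q0→∅, q5→{q2, q3, q5}; now {q2, q3, q5}.
Read 'z': q2→{q4}, q3→{q0, q1}, q5→{q2, q3, q5}; now {q0, q1, q2, q3, q4, q5}.
Read 'z': q0→∅, q1→∅, q2→{q4}, q3→{q0, q1}, q4→{q6}, q5→{q2, q3, q5}; now {q0, q1, q2, q3, q4, q5, q6}.
Read 'x': q0→∅, q1→∅, q2→{q1}, q3→{q0}, q4→{q0, q5}, q5→{q4}, q6→∅; now {q0, q1, q4, q5}.
Read 'z': q0→∅, q1→∅, q4→{q6}, q5→{q2, q3, q5}; now {q2, q3, q5, q6}.
The final set {q2, q3, q5, q6} contains the accepting state q2.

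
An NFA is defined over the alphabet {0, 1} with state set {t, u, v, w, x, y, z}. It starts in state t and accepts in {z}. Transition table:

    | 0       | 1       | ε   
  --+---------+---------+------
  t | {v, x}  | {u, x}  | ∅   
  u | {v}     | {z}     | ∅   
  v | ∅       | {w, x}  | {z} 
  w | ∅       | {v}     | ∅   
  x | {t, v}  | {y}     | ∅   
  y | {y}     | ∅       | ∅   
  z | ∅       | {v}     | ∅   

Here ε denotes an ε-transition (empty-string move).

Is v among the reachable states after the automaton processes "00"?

Yes

Start in {t}.
Read '0': {t} → {v, x, z}.
Read '0': {v, x, z} → {t, v, z}.
State v is in {t, v, z}.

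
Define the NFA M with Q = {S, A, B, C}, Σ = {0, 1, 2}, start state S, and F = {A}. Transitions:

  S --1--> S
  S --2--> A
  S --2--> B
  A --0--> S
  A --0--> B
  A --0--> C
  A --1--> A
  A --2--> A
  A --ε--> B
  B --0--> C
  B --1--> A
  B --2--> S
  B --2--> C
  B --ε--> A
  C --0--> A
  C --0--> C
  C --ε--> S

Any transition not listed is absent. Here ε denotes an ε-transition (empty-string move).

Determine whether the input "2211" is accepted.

Start in {S}.
Read '2': {S} → {A, B}.
Read '2': {A, B} → {S, A, B, C}.
Read '1': {S, A, B, C} → {S, A, B}.
Read '1': {S, A, B} → {S, A, B}.
The final set {S, A, B} contains the accepting state A.

Yes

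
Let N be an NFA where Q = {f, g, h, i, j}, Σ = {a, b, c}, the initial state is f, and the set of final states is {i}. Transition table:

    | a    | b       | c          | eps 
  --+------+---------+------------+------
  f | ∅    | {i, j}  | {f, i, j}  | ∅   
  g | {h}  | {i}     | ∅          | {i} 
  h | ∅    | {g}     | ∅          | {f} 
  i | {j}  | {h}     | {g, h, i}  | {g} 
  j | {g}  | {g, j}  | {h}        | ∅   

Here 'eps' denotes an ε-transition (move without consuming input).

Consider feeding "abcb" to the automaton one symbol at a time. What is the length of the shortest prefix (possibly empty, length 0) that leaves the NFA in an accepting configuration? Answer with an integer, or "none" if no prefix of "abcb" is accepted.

Start in {f}.
Read 'a': {f} → ∅.
The set is empty and remains empty for the remaining 3 symbols.
No reachable set along the way intersects F.

none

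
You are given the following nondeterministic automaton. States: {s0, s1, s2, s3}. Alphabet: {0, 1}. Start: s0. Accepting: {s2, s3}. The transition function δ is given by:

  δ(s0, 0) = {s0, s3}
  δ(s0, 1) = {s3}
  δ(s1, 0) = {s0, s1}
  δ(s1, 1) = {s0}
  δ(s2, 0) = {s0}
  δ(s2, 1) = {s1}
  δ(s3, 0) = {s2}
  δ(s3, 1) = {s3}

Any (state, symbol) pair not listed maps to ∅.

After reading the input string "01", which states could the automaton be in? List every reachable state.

Start in {s0}.
Read '0': s0→{s0, s3}; now {s0, s3}.
Read '1': s0→{s3}, s3→{s3}; now {s3}.

{s3}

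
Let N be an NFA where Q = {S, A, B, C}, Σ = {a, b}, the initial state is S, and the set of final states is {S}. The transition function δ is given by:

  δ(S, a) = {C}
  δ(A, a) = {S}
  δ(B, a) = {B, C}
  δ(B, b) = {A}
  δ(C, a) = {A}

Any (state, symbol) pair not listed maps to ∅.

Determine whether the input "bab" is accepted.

Start in {S}.
Read 'b': {S} → ∅.
The set is empty and remains empty for the remaining 2 symbols.
The final set ∅ contains no accepting state.

No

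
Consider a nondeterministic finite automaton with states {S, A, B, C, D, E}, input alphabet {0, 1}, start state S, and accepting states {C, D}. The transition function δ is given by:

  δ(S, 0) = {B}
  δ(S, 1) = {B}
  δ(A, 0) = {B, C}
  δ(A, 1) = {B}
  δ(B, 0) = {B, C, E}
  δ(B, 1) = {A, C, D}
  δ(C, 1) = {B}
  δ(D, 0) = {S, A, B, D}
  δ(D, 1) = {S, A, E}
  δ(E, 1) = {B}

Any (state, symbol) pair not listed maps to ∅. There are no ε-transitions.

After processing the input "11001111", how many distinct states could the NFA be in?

Start in {S}.
Read '1': {S} → {B}.
Read '1': {B} → {A, C, D}.
Read '0': {A, C, D} → {S, A, B, C, D}.
Read '0': {S, A, B, C, D} → {S, A, B, C, D, E}.
Read '1': {S, A, B, C, D, E} → {S, A, B, C, D, E}.
Read '1': {S, A, B, C, D, E} → {S, A, B, C, D, E}.
Read '1': {S, A, B, C, D, E} → {S, A, B, C, D, E}.
Read '1': {S, A, B, C, D, E} → {S, A, B, C, D, E}.
That set has 6 states.

6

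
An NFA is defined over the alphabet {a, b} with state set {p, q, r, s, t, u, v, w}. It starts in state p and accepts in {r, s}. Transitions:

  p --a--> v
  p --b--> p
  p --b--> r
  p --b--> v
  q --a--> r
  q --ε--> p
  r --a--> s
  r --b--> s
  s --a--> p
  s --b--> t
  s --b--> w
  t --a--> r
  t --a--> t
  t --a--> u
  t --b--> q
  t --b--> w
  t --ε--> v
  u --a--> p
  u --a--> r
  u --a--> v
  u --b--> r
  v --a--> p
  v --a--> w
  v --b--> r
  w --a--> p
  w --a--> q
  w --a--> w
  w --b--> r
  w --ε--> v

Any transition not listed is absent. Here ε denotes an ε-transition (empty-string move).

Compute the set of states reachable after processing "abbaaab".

Start in {p}.
Read 'a': p→{v}; now {v}.
Read 'b': v→{r}; now {r}.
Read 'b': r→{s}; now {s}.
Read 'a': s→{p}; now {p}.
Read 'a': p→{v}; now {v}.
Read 'a': v→{p, w}; union {p, w}; ε-closure = {p, v, w}.
Read 'b': p→{p, r, v}, v→{r}, w→{r}; now {p, r, v}.

{p, r, v}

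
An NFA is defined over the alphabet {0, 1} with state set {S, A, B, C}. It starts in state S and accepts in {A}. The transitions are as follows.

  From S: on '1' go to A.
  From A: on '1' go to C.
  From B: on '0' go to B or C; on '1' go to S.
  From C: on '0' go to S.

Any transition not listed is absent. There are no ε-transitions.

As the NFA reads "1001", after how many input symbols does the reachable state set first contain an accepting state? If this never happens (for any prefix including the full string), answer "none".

1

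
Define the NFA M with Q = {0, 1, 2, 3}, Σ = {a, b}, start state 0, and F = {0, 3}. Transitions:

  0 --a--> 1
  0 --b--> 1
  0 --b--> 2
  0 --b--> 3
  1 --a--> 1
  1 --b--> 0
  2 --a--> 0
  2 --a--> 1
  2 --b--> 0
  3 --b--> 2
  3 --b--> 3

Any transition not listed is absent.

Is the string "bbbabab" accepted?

Yes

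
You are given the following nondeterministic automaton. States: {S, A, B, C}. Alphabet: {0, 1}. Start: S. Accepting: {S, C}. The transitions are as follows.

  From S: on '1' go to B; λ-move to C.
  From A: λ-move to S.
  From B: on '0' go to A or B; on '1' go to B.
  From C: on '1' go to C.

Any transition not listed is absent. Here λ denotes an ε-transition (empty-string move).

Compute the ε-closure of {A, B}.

{S, A, B, C}

Begin with {A, B}.
ε-move A → S; add S.
ε-move S → C; add C.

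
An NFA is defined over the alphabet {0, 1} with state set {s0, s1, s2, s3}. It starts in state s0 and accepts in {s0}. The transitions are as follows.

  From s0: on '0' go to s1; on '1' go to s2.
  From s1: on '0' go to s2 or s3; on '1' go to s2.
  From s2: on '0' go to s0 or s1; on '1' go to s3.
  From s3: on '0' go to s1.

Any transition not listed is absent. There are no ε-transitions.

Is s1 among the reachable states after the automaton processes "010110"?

Start in {s0}.
Read '0': {s0} → {s1}.
Read '1': {s1} → {s2}.
Read '0': {s2} → {s0, s1}.
Read '1': {s0, s1} → {s2}.
Read '1': {s2} → {s3}.
Read '0': {s3} → {s1}.
State s1 is in {s1}.

Yes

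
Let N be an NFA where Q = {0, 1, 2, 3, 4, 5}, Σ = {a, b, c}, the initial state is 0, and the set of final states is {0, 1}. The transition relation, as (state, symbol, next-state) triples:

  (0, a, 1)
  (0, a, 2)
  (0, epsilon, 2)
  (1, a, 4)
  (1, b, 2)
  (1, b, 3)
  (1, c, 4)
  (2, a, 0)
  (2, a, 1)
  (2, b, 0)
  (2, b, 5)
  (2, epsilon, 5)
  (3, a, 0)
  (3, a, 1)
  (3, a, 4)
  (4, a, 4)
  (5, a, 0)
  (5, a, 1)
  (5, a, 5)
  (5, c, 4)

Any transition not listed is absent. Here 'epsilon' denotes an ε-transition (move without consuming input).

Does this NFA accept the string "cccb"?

No

Start: ε-closure({0}) = {0, 2, 5}.
Read 'c': {0, 2, 5} → {4}.
Read 'c': {4} → ∅.
The set is empty and remains empty for the remaining 2 symbols.
The final set ∅ contains no accepting state.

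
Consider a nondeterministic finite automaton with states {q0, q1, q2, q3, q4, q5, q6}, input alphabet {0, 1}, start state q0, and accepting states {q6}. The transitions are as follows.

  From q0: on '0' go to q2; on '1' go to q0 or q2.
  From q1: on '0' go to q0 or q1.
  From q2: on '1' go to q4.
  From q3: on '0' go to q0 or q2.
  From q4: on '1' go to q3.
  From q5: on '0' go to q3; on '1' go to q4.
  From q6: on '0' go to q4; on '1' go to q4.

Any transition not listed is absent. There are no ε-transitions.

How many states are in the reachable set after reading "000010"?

0

Start in {q0}.
Read '0': q0→{q2}; now {q2}.
Read '0': q2→∅; now ∅.
The set is empty and remains empty for the remaining 4 symbols.
That set has 0 states.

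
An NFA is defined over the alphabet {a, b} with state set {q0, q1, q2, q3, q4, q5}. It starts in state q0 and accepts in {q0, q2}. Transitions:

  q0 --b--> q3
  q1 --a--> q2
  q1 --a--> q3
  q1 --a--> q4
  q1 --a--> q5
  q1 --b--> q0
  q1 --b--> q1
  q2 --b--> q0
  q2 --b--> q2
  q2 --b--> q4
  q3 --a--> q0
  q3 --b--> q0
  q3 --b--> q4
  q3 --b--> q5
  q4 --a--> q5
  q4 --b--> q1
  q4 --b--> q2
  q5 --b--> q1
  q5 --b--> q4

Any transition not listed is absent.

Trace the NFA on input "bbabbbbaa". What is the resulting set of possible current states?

Start in {q0}.
Read 'b': q0→{q3}; now {q3}.
Read 'b': q3→{q0, q4, q5}; now {q0, q4, q5}.
Read 'a': q0→∅, q4→{q5}, q5→∅; now {q5}.
Read 'b': q5→{q1, q4}; now {q1, q4}.
Read 'b': q1→{q0, q1}, q4→{q1, q2}; now {q0, q1, q2}.
Read 'b': q0→{q3}, q1→{q0, q1}, q2→{q0, q2, q4}; now {q0, q1, q2, q3, q4}.
Read 'b': q0→{q3}, q1→{q0, q1}, q2→{q0, q2, q4}, q3→{q0, q4, q5}, q4→{q1, q2}; now {q0, q1, q2, q3, q4, q5}.
Read 'a': q0→∅, q1→{q2, q3, q4, q5}, q2→∅, q3→{q0}, q4→{q5}, q5→∅; now {q0, q2, q3, q4, q5}.
Read 'a': q0→∅, q2→∅, q3→{q0}, q4→{q5}, q5→∅; now {q0, q5}.

{q0, q5}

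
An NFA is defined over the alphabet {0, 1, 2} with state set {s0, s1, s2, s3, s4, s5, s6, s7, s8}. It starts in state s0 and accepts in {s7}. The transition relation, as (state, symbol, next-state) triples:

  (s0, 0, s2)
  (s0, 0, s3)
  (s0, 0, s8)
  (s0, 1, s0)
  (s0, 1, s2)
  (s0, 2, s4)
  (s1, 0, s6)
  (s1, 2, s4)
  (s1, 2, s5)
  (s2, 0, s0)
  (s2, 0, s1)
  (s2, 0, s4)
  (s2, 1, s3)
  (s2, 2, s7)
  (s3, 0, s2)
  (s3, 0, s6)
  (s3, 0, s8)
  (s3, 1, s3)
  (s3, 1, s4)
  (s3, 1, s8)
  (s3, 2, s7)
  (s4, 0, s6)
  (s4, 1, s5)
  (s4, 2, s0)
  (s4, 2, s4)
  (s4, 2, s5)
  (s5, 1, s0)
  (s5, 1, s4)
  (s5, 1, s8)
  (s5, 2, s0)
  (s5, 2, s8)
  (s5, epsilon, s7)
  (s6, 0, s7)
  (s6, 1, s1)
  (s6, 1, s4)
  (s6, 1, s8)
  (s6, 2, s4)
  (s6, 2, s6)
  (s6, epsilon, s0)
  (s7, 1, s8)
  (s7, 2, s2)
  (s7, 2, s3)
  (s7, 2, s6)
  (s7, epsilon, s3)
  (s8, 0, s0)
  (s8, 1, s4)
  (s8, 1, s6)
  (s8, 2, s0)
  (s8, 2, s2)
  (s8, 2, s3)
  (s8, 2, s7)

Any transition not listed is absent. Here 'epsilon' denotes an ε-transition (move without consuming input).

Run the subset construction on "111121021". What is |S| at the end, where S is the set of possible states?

8

Start in {s0}.
Read '1': s0→{s0, s2}; now {s0, s2}.
Read '1': s0→{s0, s2}, s2→{s3}; now {s0, s2, s3}.
Read '1': s0→{s0, s2}, s2→{s3}, s3→{s3, s4, s8}; now {s0, s2, s3, s4, s8}.
Read '1': s0→{s0, s2}, s2→{s3}, s3→{s3, s4, s8}, s4→{s5}, s8→{s4, s6}; union {s0, s2, s3, s4, s5, s6, s8}; ε-closure = {s0, s2, s3, s4, s5, s6, s7, s8}.
Read '2': s0→{s4}, s2→{s7}, s3→{s7}, s4→{s0, s4, s5}, s5→{s0, s8}, s6→{s4, s6}, s7→{s2, s3, s6}, s8→{s0, s2, s3, s7}; now {s0, s2, s3, s4, s5, s6, s7, s8}.
Read '1': s0→{s0, s2}, s2→{s3}, s3→{s3, s4, s8}, s4→{s5}, s5→{s0, s4, s8}, s6→{s1, s4, s8}, s7→{s8}, s8→{s4, s6}; union {s0, s1, s2, s3, s4, s5, s6, s8}; ε-closure = {s0, s1, s2, s3, s4, s5, s6, s7, s8}.
Read '0': s0→{s2, s3, s8}, s1→{s6}, s2→{s0, s1, s4}, s3→{s2, s6, s8}, s4→{s6}, s5→∅, s6→{s7}, s7→∅, s8→{s0}; now {s0, s1, s2, s3, s4, s6, s7, s8}.
Read '2': s0→{s4}, s1→{s4, s5}, s2→{s7}, s3→{s7}, s4→{s0, s4, s5}, s6→{s4, s6}, s7→{s2, s3, s6}, s8→{s0, s2, s3, s7}; now {s0, s2, s3, s4, s5, s6, s7}.
Read '1': s0→{s0, s2}, s2→{s3}, s3→{s3, s4, s8}, s4→{s5}, s5→{s0, s4, s8}, s6→{s1, s4, s8}, s7→{s8}; union {s0, s1, s2, s3, s4, s5, s8}; ε-closure = {s0, s1, s2, s3, s4, s5, s7, s8}.
That set has 8 states.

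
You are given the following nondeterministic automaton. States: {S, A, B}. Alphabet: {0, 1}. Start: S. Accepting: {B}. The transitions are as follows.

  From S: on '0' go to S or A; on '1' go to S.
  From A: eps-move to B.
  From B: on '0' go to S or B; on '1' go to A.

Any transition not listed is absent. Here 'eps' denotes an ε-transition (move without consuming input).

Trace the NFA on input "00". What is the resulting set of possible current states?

{S, A, B}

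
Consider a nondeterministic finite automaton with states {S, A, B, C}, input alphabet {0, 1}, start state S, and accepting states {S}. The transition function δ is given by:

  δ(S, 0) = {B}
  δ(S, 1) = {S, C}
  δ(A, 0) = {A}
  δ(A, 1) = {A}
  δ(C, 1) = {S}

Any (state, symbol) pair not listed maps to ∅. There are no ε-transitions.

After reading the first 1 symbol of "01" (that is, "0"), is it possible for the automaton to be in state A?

No

Start in {S}.
Read '0': S→{B}; now {B}.
State A is not in {B}.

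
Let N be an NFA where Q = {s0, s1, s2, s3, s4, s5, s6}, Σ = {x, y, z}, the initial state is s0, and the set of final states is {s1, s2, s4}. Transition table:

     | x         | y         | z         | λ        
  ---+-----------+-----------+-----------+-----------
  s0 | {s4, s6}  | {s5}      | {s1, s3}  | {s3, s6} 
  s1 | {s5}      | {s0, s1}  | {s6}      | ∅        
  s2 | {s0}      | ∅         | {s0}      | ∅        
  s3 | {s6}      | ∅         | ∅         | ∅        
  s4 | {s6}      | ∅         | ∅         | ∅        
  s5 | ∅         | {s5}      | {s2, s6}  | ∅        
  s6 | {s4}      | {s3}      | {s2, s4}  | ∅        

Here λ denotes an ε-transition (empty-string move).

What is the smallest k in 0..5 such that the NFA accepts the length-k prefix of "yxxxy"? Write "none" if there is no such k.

3

Start: ε-closure({s0}) = {s0, s3, s6}.
Read 'y': s0→{s5}, s3→∅, s6→{s3}; now {s3, s5}.
Read 'x': s3→{s6}, s5→∅; now {s6}.
Read 'x': s6→{s4}; now {s4}.
None of the earlier sets intersect F, but {s4} does.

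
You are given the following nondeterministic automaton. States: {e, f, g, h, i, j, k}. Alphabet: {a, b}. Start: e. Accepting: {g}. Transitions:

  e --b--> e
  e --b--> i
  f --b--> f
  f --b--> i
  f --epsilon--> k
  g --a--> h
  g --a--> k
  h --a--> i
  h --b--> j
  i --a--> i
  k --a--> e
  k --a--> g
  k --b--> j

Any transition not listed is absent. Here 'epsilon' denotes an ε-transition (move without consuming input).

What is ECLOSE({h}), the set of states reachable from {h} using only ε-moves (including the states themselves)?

{h}

Begin with {h}.
No ε-moves leave this set, so the closure equals the set itself.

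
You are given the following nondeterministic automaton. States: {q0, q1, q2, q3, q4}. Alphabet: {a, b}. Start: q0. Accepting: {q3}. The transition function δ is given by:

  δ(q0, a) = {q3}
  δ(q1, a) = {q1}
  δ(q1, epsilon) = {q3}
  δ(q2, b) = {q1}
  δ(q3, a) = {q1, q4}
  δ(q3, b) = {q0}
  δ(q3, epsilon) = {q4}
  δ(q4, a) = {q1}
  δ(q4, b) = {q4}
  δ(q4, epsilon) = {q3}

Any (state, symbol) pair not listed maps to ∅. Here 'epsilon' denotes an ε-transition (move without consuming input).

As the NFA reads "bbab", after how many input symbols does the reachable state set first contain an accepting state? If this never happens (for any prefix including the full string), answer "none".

Start in {q0}.
Read 'b': q0→∅; now ∅.
The set is empty and remains empty for the remaining 3 symbols.
No reachable set along the way intersects F.

none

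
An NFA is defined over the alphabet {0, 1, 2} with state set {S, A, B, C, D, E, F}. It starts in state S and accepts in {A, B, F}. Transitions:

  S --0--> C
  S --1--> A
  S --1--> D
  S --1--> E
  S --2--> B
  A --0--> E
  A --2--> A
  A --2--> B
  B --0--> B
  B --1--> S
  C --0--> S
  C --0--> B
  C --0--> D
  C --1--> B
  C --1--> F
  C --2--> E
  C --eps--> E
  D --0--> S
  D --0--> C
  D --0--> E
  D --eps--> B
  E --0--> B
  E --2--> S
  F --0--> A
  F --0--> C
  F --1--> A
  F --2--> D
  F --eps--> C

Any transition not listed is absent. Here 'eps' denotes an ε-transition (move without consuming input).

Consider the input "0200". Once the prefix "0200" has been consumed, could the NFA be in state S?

Start in {S}.
Read '0': S→{C}; union {C}; ε-closure = {C, E}.
Read '2': C→{E}, E→{S}; now {S, E}.
Read '0': S→{C}, E→{B}; union {B, C}; ε-closure = {B, C, E}.
Read '0': B→{B}, C→{S, B, D}, E→{B}; now {S, B, D}.
State S is in {S, B, D}.

Yes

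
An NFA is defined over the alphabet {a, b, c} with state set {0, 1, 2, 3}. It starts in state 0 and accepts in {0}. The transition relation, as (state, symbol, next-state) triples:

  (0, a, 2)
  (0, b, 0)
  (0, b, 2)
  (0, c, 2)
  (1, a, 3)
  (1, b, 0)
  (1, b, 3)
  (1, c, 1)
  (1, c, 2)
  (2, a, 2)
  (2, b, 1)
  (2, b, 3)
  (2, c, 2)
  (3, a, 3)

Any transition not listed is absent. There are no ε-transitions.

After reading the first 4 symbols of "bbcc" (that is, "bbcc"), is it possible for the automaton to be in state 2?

Start in {0}.
Read 'b': 0→{0, 2}; now {0, 2}.
Read 'b': 0→{0, 2}, 2→{1, 3}; now {0, 1, 2, 3}.
Read 'c': 0→{2}, 1→{1, 2}, 2→{2}, 3→∅; now {1, 2}.
Read 'c': 1→{1, 2}, 2→{2}; now {1, 2}.
State 2 is in {1, 2}.

Yes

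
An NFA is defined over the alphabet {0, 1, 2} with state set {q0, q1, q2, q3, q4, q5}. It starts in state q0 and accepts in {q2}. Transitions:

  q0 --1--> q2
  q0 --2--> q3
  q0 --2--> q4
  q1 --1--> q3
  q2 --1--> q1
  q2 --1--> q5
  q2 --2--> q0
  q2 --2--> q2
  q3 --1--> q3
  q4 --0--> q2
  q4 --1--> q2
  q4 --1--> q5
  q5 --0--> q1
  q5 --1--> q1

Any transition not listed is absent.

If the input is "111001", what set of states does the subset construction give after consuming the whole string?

Start in {q0}.
Read '1': q0→{q2}; now {q2}.
Read '1': q2→{q1, q5}; now {q1, q5}.
Read '1': q1→{q3}, q5→{q1}; now {q1, q3}.
Read '0': q1→∅, q3→∅; now ∅.
The set is empty and remains empty for the remaining 2 symbols.

∅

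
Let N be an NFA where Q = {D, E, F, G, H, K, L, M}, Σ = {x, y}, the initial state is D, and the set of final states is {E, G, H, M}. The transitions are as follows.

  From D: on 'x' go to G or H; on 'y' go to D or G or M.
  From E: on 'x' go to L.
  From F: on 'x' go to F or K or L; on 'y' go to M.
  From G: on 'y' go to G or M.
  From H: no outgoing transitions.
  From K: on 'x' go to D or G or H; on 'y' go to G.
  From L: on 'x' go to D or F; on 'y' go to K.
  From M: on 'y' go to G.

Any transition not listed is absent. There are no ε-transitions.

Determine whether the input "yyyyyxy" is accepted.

Yes

Start in {D}.
Read 'y': {D} → {D, G, M}.
Read 'y': {D, G, M} → {D, G, M}.
Read 'y': {D, G, M} → {D, G, M}.
Read 'y': {D, G, M} → {D, G, M}.
Read 'y': {D, G, M} → {D, G, M}.
Read 'x': {D, G, M} → {G, H}.
Read 'y': {G, H} → {G, M}.
The final set {G, M} contains the accepting states G, M.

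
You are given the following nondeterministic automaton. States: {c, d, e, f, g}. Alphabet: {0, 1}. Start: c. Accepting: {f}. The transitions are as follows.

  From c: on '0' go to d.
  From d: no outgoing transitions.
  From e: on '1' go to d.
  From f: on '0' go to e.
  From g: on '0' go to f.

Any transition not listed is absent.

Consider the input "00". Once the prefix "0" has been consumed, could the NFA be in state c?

No

Start in {c}.
Read '0': {c} → {d}.
State c is not in {d}.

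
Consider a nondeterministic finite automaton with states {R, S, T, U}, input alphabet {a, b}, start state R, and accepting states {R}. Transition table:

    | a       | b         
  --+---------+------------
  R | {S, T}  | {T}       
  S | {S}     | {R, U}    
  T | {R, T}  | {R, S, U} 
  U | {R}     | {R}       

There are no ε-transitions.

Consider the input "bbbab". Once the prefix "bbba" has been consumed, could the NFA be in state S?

Yes

Start in {R}.
Read 'b': R→{T}; now {T}.
Read 'b': T→{R, S, U}; now {R, S, U}.
Read 'b': R→{T}, S→{R, U}, U→{R}; now {R, T, U}.
Read 'a': R→{S, T}, T→{R, T}, U→{R}; now {R, S, T}.
State S is in {R, S, T}.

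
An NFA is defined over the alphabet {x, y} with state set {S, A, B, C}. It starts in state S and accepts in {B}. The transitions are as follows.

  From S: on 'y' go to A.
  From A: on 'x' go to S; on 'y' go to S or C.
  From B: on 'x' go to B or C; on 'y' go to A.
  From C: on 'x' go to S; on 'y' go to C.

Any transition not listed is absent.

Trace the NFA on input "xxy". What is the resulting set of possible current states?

Start in {S}.
Read 'x': S→∅; now ∅.
The set is empty and remains empty for the remaining 2 symbols.

∅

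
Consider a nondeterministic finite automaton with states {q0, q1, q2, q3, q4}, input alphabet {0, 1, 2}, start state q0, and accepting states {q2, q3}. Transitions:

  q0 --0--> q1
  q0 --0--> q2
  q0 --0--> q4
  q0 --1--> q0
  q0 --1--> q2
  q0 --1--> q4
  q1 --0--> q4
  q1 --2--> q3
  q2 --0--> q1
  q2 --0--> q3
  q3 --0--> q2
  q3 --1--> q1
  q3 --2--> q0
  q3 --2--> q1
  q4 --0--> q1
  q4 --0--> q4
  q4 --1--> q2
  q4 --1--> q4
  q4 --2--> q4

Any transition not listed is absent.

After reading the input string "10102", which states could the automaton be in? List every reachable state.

{q0, q1, q3, q4}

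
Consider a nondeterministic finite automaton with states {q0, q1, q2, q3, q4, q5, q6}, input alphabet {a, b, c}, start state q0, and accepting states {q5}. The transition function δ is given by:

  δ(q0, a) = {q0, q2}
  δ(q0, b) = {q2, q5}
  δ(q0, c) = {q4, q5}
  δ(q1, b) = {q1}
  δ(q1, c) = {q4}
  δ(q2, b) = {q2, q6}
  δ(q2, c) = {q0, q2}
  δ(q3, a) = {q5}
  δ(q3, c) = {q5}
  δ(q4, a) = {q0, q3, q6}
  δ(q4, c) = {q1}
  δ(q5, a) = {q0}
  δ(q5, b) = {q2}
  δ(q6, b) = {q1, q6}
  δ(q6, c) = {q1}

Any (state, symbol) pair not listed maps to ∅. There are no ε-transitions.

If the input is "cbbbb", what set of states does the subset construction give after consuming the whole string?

{q1, q2, q6}

Start in {q0}.
Read 'c': q0→{q4, q5}; now {q4, q5}.
Read 'b': q4→∅, q5→{q2}; now {q2}.
Read 'b': q2→{q2, q6}; now {q2, q6}.
Read 'b': q2→{q2, q6}, q6→{q1, q6}; now {q1, q2, q6}.
Read 'b': q1→{q1}, q2→{q2, q6}, q6→{q1, q6}; now {q1, q2, q6}.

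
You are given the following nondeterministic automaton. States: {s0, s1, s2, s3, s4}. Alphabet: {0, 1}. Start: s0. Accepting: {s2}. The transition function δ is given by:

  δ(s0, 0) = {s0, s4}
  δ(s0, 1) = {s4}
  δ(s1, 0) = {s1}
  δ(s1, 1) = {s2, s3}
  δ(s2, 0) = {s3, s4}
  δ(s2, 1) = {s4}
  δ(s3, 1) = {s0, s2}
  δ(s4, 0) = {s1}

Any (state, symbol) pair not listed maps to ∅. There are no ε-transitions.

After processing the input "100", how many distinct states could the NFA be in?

1

Start in {s0}.
Read '1': s0→{s4}; now {s4}.
Read '0': s4→{s1}; now {s1}.
Read '0': s1→{s1}; now {s1}.
That set has 1 state.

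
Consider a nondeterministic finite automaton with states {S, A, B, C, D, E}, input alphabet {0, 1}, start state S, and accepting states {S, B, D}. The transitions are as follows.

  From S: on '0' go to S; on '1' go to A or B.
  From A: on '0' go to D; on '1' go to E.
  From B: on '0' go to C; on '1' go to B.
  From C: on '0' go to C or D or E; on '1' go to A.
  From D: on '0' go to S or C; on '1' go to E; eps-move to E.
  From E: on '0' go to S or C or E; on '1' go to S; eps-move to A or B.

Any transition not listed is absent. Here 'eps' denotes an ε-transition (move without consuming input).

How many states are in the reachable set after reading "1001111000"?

6

Start in {S}.
Read '1': {S} → {A, B}.
Read '0': {A, B} → {A, B, C, D, E}.
Read '0': {A, B, C, D, E} → {S, A, B, C, D, E}.
Read '1': {S, A, B, C, D, E} → {S, A, B, E}.
Read '1': {S, A, B, E} → {S, A, B, E}.
Read '1': {S, A, B, E} → {S, A, B, E}.
Read '1': {S, A, B, E} → {S, A, B, E}.
Read '0': {S, A, B, E} → {S, A, B, C, D, E}.
Read '0': {S, A, B, C, D, E} → {S, A, B, C, D, E}.
Read '0': {S, A, B, C, D, E} → {S, A, B, C, D, E}.
That set has 6 states.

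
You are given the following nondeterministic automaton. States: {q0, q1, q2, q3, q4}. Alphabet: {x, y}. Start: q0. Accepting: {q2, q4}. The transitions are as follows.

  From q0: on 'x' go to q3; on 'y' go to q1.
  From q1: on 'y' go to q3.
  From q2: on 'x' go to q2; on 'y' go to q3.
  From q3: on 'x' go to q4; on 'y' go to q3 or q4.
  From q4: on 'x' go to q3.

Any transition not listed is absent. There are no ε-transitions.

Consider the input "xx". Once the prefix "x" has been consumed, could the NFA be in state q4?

Start in {q0}.
Read 'x': q0→{q3}; now {q3}.
State q4 is not in {q3}.

No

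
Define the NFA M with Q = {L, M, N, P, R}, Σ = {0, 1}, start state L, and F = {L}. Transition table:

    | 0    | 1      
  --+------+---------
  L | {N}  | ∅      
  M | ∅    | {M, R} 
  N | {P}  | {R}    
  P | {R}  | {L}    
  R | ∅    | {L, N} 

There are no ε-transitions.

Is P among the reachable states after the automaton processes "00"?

Yes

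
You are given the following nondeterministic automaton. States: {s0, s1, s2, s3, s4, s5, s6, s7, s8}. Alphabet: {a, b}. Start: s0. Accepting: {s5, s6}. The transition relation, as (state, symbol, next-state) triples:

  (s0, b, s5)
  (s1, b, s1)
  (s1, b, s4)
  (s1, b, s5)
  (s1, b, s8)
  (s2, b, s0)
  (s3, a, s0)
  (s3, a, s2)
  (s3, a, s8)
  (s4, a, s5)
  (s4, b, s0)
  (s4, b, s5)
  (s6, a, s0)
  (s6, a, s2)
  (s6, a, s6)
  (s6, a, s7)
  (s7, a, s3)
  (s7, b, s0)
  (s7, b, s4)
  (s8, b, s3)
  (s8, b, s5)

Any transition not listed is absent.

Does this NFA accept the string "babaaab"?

No

Start in {s0}.
Read 'b': s0→{s5}; now {s5}.
Read 'a': s5→∅; now ∅.
The set is empty and remains empty for the remaining 5 symbols.
The final set ∅ contains no accepting state.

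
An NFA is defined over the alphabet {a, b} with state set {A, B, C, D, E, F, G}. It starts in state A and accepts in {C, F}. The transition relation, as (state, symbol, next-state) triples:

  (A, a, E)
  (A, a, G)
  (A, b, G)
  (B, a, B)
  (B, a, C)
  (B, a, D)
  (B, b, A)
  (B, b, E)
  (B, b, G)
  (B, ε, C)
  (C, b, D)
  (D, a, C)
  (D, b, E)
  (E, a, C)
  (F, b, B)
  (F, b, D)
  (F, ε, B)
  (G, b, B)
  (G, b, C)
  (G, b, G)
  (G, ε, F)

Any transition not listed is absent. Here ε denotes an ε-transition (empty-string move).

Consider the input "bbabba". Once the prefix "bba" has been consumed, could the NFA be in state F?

Yes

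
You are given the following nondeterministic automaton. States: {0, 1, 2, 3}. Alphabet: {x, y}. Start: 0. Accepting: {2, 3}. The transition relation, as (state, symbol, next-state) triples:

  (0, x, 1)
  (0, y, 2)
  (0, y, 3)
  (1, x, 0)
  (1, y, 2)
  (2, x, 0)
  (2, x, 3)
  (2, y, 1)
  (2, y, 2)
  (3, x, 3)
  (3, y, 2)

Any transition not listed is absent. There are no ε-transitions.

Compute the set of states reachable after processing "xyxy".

{2, 3}

Start in {0}.
Read 'x': 0→{1}; now {1}.
Read 'y': 1→{2}; now {2}.
Read 'x': 2→{0, 3}; now {0, 3}.
Read 'y': 0→{2, 3}, 3→{2}; now {2, 3}.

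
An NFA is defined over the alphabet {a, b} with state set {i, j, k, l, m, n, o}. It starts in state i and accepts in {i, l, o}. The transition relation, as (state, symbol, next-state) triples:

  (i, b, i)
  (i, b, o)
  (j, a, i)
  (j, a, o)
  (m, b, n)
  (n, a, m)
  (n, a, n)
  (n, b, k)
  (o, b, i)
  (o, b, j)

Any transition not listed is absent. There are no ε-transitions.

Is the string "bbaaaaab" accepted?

Start in {i}.
Read 'b': i→{i, o}; now {i, o}.
Read 'b': i→{i, o}, o→{i, j}; now {i, j, o}.
Read 'a': i→∅, j→{i, o}, o→∅; now {i, o}.
Read 'a': i→∅, o→∅; now ∅.
The set is empty and remains empty for the remaining 4 symbols.
The final set ∅ contains no accepting state.

No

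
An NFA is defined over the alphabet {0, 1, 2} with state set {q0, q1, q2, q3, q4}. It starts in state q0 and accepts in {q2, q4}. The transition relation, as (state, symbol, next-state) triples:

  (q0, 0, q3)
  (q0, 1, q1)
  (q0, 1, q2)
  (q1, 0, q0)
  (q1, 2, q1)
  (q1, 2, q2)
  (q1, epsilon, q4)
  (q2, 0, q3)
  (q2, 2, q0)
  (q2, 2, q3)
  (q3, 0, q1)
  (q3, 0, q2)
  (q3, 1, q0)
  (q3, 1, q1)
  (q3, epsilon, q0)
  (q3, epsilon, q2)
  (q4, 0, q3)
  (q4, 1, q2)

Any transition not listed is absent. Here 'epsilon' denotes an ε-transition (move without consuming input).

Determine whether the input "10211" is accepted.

Start in {q0}.
Read '1': {q0} → {q1, q2, q4}.
Read '0': {q1, q2, q4} → {q0, q2, q3}.
Read '2': {q0, q2, q3} → {q0, q2, q3}.
Read '1': {q0, q2, q3} → {q0, q1, q2, q4}.
Read '1': {q0, q1, q2, q4} → {q1, q2, q4}.
The final set {q1, q2, q4} contains the accepting states q2, q4.

Yes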